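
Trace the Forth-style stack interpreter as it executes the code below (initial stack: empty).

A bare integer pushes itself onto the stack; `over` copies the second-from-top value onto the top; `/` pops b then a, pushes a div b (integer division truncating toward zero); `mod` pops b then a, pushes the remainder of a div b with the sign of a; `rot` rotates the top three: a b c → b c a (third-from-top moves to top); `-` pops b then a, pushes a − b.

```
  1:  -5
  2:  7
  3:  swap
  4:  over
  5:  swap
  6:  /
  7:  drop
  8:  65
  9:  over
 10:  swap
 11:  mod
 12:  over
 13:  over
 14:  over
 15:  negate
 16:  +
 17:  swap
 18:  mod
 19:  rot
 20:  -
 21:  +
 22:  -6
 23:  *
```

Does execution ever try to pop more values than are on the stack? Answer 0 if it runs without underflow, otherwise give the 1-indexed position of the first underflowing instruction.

-5     → [-5]
7      → [-5, 7]
swap   → [7, -5]
over   → [7, -5, 7]
swap   → [7, 7, -5]
/      → [7, -1]
drop   → [7]
65     → [7, 65]
over   → [7, 65, 7]
swap   → [7, 7, 65]
mod    → [7, 7]
over   → [7, 7, 7]
over   → [7, 7, 7, 7]
over   → [7, 7, 7, 7, 7]
negate → [7, 7, 7, 7, -7]
+      → [7, 7, 7, 0]
swap   → [7, 7, 0, 7]
mod    → [7, 7, 0]
rot    → [7, 0, 7]
-      → [7, -7]
+      → [0]
-6     → [0, -6]
*      → [0]

0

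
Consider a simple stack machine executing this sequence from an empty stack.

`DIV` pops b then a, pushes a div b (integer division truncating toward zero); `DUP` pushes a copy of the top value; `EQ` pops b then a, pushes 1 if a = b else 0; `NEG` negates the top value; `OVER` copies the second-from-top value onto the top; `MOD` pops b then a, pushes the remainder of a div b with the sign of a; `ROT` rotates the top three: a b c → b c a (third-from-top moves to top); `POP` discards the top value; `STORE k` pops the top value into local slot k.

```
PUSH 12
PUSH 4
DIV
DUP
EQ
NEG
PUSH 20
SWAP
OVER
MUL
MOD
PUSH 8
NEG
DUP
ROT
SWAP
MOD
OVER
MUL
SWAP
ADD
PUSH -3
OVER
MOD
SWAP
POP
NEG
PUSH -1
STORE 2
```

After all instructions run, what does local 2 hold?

-1

PUSH 12 → 12
PUSH 4  → 12 4
DIV     → 3
DUP     → 3 3
EQ      → 1
NEG     → -1
PUSH 20 → -1 20
SWAP    → 20 -1
OVER    → 20 -1 20
MUL     → 20 -20
MOD     → 0
PUSH 8  → 0 8
NEG     → 0 -8
DUP     → 0 -8 -8
ROT     → -8 -8 0
SWAP    → -8 0 -8
MOD     → -8 0
OVER    → -8 0 -8
MUL     → -8 0
SWAP    → 0 -8
ADD     → -8
PUSH -3 → -8 -3
OVER    → -8 -3 -8
MOD     → -8 -3
SWAP    → -3 -8
POP     → -3
NEG     → 3
PUSH -1 → 3 -1
STORE 2 → 3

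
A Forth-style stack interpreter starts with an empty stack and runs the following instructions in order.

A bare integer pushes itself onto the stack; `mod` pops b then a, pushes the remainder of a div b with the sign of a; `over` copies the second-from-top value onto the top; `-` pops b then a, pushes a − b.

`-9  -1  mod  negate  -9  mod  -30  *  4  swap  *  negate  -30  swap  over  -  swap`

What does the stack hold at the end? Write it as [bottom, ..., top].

-9     -> -9
-1     -> -9 -1
mod    -> 0
negate -> 0
-9     -> 0 -9
mod    -> 0
-30    -> 0 -30
*      -> 0
4      -> 0 4
swap   -> 4 0
*      -> 0
negate -> 0
-30    -> 0 -30
swap   -> -30 0
over   -> -30 0 -30
-      -> -30 30
swap   -> 30 -30

[30, -30]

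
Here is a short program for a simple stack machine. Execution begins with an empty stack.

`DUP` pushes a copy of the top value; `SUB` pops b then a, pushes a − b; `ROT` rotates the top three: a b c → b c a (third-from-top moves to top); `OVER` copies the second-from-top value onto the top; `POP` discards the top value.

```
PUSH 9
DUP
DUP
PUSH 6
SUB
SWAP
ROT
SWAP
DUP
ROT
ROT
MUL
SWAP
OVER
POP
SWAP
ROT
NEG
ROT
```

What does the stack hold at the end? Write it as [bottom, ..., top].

[81, -3, 9]

PUSH 9 → 9
DUP    → 9 9
DUP    → 9 9 9
PUSH 6 → 9 9 9 6
SUB    → 9 9 3
SWAP   → 9 3 9
ROT    → 3 9 9
SWAP   → 3 9 9
DUP    → 3 9 9 9
ROT    → 3 9 9 9
ROT    → 3 9 9 9
MUL    → 3 9 81
SWAP   → 3 81 9
OVER   → 3 81 9 81
POP    → 3 81 9
SWAP   → 3 9 81
ROT    → 9 81 3
NEG    → 9 81 -3
ROT    → 81 -3 9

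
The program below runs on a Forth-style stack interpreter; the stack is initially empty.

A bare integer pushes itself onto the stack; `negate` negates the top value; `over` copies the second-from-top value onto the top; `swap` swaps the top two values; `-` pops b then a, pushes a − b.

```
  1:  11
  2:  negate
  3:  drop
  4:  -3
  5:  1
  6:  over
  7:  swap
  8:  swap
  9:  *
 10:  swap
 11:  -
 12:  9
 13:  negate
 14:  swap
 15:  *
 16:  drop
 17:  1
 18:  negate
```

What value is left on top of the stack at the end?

11     → [11]
negate → [-11]
drop   → []
-3     → [-3]
1      → [-3, 1]
over   → [-3, 1, -3]
swap   → [-3, -3, 1]
swap   → [-3, 1, -3]
*      → [-3, -3]
swap   → [-3, -3]
-      → [0]
9      → [0, 9]
negate → [0, -9]
swap   → [-9, 0]
*      → [0]
drop   → []
1      → [1]
negate → [-1]

-1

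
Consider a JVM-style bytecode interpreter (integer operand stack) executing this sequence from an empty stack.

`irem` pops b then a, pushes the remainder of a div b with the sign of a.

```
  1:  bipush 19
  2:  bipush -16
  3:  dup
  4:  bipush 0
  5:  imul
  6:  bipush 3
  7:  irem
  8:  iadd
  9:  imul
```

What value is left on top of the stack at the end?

bipush 19  -> [19]
bipush -16 -> [19, -16]
dup        -> [19, -16, -16]
bipush 0   -> [19, -16, -16, 0]
imul       -> [19, -16, 0]
bipush 3   -> [19, -16, 0, 3]
irem       -> [19, -16, 0]
iadd       -> [19, -16]
imul       -> [-304]

-304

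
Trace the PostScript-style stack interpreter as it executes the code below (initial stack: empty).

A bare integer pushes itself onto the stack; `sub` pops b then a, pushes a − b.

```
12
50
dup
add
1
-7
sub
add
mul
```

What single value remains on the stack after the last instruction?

1296

12   12
50   12 50
dup  12 50 50
add  12 100
1    12 100 1
-7   12 100 1 -7
sub  12 100 8
add  12 108
mul  1296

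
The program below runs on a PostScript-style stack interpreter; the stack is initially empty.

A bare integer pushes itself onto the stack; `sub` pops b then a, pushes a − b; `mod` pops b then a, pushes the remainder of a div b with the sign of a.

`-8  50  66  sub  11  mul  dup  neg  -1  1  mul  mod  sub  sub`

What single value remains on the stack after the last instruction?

-8   [-8]
50   [-8, 50]
66   [-8, 50, 66]
sub  [-8, -16]
11   [-8, -16, 11]
mul  [-8, -176]
dup  [-8, -176, -176]
neg  [-8, -176, 176]
-1   [-8, -176, 176, -1]
1    [-8, -176, 176, -1, 1]
mul  [-8, -176, 176, -1]
mod  [-8, -176, 0]
sub  [-8, -176]
sub  [168]

168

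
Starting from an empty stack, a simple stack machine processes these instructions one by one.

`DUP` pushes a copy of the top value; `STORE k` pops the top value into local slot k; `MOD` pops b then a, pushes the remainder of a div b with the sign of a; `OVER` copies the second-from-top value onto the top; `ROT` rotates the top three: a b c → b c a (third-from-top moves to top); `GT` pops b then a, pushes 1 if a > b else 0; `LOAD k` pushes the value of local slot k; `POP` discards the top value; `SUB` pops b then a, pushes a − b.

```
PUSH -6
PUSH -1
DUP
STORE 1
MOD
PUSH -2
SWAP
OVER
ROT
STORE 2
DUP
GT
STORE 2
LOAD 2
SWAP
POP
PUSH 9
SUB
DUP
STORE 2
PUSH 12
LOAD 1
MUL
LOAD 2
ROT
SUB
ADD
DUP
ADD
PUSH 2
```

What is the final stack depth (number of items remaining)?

PUSH -6  -6
PUSH -1  -6 -1
DUP      -6 -1 -1
STORE 1  -6 -1
MOD      0
PUSH -2  0 -2
SWAP     -2 0
OVER     -2 0 -2
ROT      0 -2 -2
STORE 2  0 -2
DUP      0 -2 -2
GT       0 0
STORE 2  0
LOAD 2   0 0
SWAP     0 0
POP      0
PUSH 9   0 9
SUB      -9
DUP      -9 -9
STORE 2  -9
PUSH 12  -9 12
LOAD 1   -9 12 -1
MUL      -9 -12
LOAD 2   -9 -12 -9
ROT      -12 -9 -9
SUB      -12 0
ADD      -12
DUP      -12 -12
ADD      -24
PUSH 2   -24 2

2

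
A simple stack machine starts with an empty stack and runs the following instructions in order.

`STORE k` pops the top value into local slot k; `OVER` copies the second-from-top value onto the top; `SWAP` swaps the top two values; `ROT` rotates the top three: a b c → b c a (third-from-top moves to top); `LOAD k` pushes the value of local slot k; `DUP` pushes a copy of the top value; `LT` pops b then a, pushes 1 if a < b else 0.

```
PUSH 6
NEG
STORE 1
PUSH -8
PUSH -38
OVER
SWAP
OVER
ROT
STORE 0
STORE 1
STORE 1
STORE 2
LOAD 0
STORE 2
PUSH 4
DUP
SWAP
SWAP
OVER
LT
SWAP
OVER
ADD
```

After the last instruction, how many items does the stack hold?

2

PUSH 6    [6]
NEG       [-6]
STORE 1   []
PUSH -8   [-8]
PUSH -38  [-8, -38]
OVER      [-8, -38, -8]
SWAP      [-8, -8, -38]
OVER      [-8, -8, -38, -8]
ROT       [-8, -38, -8, -8]
STORE 0   [-8, -38, -8]
STORE 1   [-8, -38]
STORE 1   [-8]
STORE 2   []
LOAD 0    [-8]
STORE 2   []
PUSH 4    [4]
DUP       [4, 4]
SWAP      [4, 4]
SWAP      [4, 4]
OVER      [4, 4, 4]
LT        [4, 0]
SWAP      [0, 4]
OVER      [0, 4, 0]
ADD       [0, 4]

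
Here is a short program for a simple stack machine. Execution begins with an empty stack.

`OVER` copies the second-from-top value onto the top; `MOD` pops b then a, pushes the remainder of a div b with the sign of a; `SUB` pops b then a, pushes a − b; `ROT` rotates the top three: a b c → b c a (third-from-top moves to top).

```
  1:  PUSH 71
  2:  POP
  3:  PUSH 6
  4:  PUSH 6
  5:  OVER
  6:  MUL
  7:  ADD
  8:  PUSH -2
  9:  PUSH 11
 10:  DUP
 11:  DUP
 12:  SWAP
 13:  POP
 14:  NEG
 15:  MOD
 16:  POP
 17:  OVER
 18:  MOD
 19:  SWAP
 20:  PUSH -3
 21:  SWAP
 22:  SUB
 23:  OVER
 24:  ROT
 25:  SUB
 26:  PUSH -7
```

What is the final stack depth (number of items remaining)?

3

PUSH 71 -> [71]
POP     -> []
PUSH 6  -> [6]
PUSH 6  -> [6, 6]
OVER    -> [6, 6, 6]
MUL     -> [6, 36]
ADD     -> [42]
PUSH -2 -> [42, -2]
PUSH 11 -> [42, -2, 11]
DUP     -> [42, -2, 11, 11]
DUP     -> [42, -2, 11, 11, 11]
SWAP    -> [42, -2, 11, 11, 11]
POP     -> [42, -2, 11, 11]
NEG     -> [42, -2, 11, -11]
MOD     -> [42, -2, 0]
POP     -> [42, -2]
OVER    -> [42, -2, 42]
MOD     -> [42, -2]
SWAP    -> [-2, 42]
PUSH -3 -> [-2, 42, -3]
SWAP    -> [-2, -3, 42]
SUB     -> [-2, -45]
OVER    -> [-2, -45, -2]
ROT     -> [-45, -2, -2]
SUB     -> [-45, 0]
PUSH -7 -> [-45, 0, -7]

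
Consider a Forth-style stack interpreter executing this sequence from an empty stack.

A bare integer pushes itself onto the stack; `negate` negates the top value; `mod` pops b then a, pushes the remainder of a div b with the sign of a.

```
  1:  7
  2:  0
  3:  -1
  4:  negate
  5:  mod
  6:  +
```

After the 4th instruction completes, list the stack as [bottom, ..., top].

7      -> [7]
0      -> [7, 0]
-1     -> [7, 0, -1]
negate -> [7, 0, 1]

[7, 0, 1]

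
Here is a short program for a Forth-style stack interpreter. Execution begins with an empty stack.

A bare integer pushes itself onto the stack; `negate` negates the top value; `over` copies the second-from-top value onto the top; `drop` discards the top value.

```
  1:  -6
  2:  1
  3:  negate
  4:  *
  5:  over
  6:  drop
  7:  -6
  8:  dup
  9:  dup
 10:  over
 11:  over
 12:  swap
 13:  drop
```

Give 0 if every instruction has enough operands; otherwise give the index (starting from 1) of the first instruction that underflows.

5

-6     → -6
1      → -6 1
negate → -6 -1
*      → 6
over  — needs 2 operands, stack has 1 → underflow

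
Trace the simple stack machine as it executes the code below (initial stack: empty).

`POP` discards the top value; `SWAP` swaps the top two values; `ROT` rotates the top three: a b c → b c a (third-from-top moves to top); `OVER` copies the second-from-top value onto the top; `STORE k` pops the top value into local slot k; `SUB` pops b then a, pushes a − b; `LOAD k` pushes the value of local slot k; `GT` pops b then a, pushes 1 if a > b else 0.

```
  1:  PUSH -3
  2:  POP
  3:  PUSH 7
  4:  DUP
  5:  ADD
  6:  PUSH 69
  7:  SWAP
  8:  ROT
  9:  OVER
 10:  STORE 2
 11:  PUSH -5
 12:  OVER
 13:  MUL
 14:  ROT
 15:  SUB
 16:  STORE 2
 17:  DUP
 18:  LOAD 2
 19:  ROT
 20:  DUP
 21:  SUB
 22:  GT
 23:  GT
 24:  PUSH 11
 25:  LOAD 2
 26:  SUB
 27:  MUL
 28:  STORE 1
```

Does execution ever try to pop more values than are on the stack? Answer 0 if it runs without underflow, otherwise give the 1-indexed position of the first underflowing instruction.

PUSH -3 -> [-3]
POP     -> []
PUSH 7  -> [7]
DUP     -> [7, 7]
ADD     -> [14]
PUSH 69 -> [14, 69]
SWAP    -> [69, 14]
ROT  — needs 3 operands, stack has 2 → underflow

8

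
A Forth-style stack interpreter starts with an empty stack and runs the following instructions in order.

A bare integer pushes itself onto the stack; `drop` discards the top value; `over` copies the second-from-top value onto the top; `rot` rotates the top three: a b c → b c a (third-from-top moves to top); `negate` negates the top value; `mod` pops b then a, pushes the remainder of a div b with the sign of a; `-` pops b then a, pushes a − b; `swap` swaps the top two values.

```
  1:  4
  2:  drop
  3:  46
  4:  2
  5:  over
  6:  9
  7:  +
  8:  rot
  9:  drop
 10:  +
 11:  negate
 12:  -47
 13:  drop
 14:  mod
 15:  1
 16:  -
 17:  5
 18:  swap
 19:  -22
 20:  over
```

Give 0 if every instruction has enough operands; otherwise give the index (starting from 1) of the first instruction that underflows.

4      : 4
drop   : (empty)
46     : 46
2      : 46 2
over   : 46 2 46
9      : 46 2 46 9
+      : 46 2 55
rot    : 2 55 46
drop   : 2 55
+      : 57
negate : -57
-47    : -57 -47
drop   : -57
mod  — needs 2 operands, stack has 1 → underflow

14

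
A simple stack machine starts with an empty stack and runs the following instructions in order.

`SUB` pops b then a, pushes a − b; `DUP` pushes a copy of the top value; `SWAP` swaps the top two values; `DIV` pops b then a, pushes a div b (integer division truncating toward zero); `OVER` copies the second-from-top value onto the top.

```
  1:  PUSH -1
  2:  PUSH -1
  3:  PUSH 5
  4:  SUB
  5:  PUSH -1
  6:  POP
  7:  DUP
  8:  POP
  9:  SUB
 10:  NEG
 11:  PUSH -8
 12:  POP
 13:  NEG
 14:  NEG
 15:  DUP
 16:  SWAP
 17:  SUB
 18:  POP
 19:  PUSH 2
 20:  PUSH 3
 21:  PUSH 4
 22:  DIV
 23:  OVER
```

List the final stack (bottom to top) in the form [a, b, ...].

PUSH -1 : -1
PUSH -1 : -1 -1
PUSH 5  : -1 -1 5
SUB     : -1 -6
PUSH -1 : -1 -6 -1
POP     : -1 -6
DUP     : -1 -6 -6
POP     : -1 -6
SUB     : 5
NEG     : -5
PUSH -8 : -5 -8
POP     : -5
NEG     : 5
NEG     : -5
DUP     : -5 -5
SWAP    : -5 -5
SUB     : 0
POP     : (empty)
PUSH 2  : 2
PUSH 3  : 2 3
PUSH 4  : 2 3 4
DIV     : 2 0
OVER    : 2 0 2

[2, 0, 2]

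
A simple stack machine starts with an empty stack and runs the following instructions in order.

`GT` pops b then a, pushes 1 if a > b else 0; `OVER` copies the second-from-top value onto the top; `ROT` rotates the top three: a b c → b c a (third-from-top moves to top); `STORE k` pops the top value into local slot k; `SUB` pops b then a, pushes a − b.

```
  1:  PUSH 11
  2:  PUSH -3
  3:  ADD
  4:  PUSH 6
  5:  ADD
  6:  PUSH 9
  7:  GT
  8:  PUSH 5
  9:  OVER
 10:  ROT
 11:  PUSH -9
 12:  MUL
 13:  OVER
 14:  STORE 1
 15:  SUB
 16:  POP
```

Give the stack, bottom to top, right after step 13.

[5, 1, -9, 1]

PUSH 11  [11]
PUSH -3  [11, -3]
ADD      [8]
PUSH 6   [8, 6]
ADD      [14]
PUSH 9   [14, 9]
GT       [1]
PUSH 5   [1, 5]
OVER     [1, 5, 1]
ROT      [5, 1, 1]
PUSH -9  [5, 1, 1, -9]
MUL      [5, 1, -9]
OVER     [5, 1, -9, 1]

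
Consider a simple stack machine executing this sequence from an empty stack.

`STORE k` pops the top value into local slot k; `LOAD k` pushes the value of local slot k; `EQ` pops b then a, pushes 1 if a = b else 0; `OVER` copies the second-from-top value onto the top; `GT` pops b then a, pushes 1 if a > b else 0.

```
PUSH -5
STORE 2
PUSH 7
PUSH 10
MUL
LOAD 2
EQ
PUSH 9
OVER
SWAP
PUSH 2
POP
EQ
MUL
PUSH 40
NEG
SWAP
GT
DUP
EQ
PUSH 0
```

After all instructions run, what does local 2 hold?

PUSH -5 → [-5]
STORE 2 → []
PUSH 7  → [7]
PUSH 10 → [7, 10]
MUL     → [70]
LOAD 2  → [70, -5]
EQ      → [0]
PUSH 9  → [0, 9]
OVER    → [0, 9, 0]
SWAP    → [0, 0, 9]
PUSH 2  → [0, 0, 9, 2]
POP     → [0, 0, 9]
EQ      → [0, 0]
MUL     → [0]
PUSH 40 → [0, 40]
NEG     → [0, -40]
SWAP    → [-40, 0]
GT      → [0]
DUP     → [0, 0]
EQ      → [1]
PUSH 0  → [1, 0]

-5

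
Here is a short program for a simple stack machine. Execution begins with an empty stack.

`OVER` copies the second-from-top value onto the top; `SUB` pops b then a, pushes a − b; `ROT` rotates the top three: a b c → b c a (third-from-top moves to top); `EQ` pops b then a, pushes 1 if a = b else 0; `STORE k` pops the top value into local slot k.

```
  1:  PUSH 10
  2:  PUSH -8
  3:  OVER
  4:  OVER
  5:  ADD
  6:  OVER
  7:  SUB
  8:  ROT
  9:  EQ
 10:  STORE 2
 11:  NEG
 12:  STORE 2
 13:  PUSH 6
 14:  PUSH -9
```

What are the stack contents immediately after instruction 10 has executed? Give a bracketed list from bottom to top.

[-8]

PUSH 10 -> 10
PUSH -8 -> 10 -8
OVER    -> 10 -8 10
OVER    -> 10 -8 10 -8
ADD     -> 10 -8 2
OVER    -> 10 -8 2 -8
SUB     -> 10 -8 10
ROT     -> -8 10 10
EQ      -> -8 1
STORE 2 -> -8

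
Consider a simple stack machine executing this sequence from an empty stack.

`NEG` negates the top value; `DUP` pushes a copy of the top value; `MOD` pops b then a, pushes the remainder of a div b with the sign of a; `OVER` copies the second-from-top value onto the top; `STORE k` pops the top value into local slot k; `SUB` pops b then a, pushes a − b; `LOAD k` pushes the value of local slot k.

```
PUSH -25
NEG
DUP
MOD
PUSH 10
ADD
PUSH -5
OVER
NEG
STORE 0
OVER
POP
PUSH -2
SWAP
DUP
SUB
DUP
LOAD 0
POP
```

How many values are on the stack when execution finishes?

4

PUSH -25  -25
NEG       25
DUP       25 25
MOD       0
PUSH 10   0 10
ADD       10
PUSH -5   10 -5
OVER      10 -5 10
NEG       10 -5 -10
STORE 0   10 -5
OVER      10 -5 10
POP       10 -5
PUSH -2   10 -5 -2
SWAP      10 -2 -5
DUP       10 -2 -5 -5
SUB       10 -2 0
DUP       10 -2 0 0
LOAD 0    10 -2 0 0 -10
POP       10 -2 0 0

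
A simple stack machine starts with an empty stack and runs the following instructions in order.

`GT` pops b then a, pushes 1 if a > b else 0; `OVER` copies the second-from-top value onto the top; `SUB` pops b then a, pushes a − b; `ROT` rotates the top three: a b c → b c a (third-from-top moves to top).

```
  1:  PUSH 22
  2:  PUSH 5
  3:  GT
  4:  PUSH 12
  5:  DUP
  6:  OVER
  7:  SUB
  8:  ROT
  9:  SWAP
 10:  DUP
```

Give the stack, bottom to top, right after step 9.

[12, 1, 0]

PUSH 22 : 22
PUSH 5  : 22 5
GT      : 1
PUSH 12 : 1 12
DUP     : 1 12 12
OVER    : 1 12 12 12
SUB     : 1 12 0
ROT     : 12 0 1
SWAP    : 12 1 0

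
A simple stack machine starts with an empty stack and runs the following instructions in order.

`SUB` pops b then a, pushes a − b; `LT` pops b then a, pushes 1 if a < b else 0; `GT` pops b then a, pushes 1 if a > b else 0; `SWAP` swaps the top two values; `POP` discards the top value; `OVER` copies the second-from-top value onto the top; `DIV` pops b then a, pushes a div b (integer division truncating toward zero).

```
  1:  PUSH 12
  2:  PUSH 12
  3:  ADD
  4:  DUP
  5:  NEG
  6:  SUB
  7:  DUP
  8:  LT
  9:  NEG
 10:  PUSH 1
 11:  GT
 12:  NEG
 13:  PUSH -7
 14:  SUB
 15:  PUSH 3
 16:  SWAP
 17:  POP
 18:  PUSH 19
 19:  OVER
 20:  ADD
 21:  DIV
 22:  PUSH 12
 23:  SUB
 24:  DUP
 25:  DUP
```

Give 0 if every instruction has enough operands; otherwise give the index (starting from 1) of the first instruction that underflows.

PUSH 12 → [12]
PUSH 12 → [12, 12]
ADD     → [24]
DUP     → [24, 24]
NEG     → [24, -24]
SUB     → [48]
DUP     → [48, 48]
LT      → [0]
NEG     → [0]
PUSH 1  → [0, 1]
GT      → [0]
NEG     → [0]
PUSH -7 → [0, -7]
SUB     → [7]
PUSH 3  → [7, 3]
SWAP    → [3, 7]
POP     → [3]
PUSH 19 → [3, 19]
OVER    → [3, 19, 3]
ADD     → [3, 22]
DIV     → [0]
PUSH 12 → [0, 12]
SUB     → [-12]
DUP     → [-12, -12]
DUP     → [-12, -12, -12]

0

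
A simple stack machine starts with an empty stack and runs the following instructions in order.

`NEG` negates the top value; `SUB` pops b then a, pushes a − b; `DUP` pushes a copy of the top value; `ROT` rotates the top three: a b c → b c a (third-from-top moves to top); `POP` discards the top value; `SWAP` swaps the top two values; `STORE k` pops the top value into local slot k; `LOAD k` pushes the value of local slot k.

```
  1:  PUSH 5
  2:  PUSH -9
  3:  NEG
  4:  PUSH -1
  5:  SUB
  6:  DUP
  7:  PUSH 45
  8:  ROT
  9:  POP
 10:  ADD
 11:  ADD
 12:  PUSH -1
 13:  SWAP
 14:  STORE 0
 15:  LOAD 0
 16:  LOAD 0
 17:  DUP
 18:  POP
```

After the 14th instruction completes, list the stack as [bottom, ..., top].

[-1]

PUSH 5  → 5
PUSH -9 → 5 -9
NEG     → 5 9
PUSH -1 → 5 9 -1
SUB     → 5 10
DUP     → 5 10 10
PUSH 45 → 5 10 10 45
ROT     → 5 10 45 10
POP     → 5 10 45
ADD     → 5 55
ADD     → 60
PUSH -1 → 60 -1
SWAP    → -1 60
STORE 0 → -1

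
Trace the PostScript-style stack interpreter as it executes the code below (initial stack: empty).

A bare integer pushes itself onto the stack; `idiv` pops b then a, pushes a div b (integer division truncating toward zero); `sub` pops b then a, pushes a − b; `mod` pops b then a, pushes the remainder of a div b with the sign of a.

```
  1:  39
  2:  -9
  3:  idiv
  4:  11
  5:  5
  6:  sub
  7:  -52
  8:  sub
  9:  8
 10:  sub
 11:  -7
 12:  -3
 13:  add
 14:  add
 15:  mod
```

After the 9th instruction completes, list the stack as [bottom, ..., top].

[-4, 58, 8]

39   -> [39]
-9   -> [39, -9]
idiv -> [-4]
11   -> [-4, 11]
5    -> [-4, 11, 5]
sub  -> [-4, 6]
-52  -> [-4, 6, -52]
sub  -> [-4, 58]
8    -> [-4, 58, 8]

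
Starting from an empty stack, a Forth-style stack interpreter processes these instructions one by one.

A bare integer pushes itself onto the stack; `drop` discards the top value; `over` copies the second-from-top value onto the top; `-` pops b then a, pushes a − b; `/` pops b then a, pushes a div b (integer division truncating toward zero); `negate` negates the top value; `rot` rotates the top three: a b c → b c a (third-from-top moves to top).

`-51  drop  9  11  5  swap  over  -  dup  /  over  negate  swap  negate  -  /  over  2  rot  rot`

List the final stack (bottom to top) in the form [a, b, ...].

-51    -> -51
drop   -> (empty)
9      -> 9
11     -> 9 11
5      -> 9 11 5
swap   -> 9 5 11
over   -> 9 5 11 5
-      -> 9 5 6
dup    -> 9 5 6 6
/      -> 9 5 1
over   -> 9 5 1 5
negate -> 9 5 1 -5
swap   -> 9 5 -5 1
negate -> 9 5 -5 -1
-      -> 9 5 -4
/      -> 9 -1
over   -> 9 -1 9
2      -> 9 -1 9 2
rot    -> 9 9 2 -1
rot    -> 9 2 -1 9

[9, 2, -1, 9]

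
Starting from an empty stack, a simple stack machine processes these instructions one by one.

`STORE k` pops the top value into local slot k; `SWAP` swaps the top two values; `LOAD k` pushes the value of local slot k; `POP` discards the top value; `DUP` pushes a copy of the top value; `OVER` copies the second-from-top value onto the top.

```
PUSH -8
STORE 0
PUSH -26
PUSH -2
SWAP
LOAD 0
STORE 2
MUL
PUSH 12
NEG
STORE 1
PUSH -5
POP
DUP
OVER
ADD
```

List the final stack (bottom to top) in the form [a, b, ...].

[52, 104]

PUSH -8   -8
STORE 0   (empty)
PUSH -26  -26
PUSH -2   -26 -2
SWAP      -2 -26
LOAD 0    -2 -26 -8
STORE 2   -2 -26
MUL       52
PUSH 12   52 12
NEG       52 -12
STORE 1   52
PUSH -5   52 -5
POP       52
DUP       52 52
OVER      52 52 52
ADD       52 104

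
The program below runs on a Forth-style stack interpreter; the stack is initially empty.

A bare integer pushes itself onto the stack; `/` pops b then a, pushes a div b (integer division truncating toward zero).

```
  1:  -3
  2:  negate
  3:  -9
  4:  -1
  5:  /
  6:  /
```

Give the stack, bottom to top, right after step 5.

-3     : -3
negate : 3
-9     : 3 -9
-1     : 3 -9 -1
/      : 3 9

[3, 9]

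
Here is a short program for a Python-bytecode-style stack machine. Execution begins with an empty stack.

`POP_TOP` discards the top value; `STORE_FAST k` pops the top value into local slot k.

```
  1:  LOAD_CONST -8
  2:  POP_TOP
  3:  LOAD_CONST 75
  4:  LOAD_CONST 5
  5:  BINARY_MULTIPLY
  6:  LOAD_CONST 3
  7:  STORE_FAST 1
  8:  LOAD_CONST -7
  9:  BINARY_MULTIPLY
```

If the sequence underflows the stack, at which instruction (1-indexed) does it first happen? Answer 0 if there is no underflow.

0

LOAD_CONST -8   : -8
POP_TOP         : (empty)
LOAD_CONST 75   : 75
LOAD_CONST 5    : 75 5
BINARY_MULTIPLY : 375
LOAD_CONST 3    : 375 3
STORE_FAST 1    : 375
LOAD_CONST -7   : 375 -7
BINARY_MULTIPLY : -2625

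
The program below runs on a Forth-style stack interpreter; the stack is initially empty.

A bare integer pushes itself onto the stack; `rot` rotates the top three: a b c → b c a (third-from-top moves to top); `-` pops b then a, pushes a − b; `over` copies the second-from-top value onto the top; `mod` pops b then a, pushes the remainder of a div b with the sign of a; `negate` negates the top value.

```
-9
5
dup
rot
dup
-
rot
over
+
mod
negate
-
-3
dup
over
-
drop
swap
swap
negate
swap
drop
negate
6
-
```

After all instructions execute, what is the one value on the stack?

-9

-9     -> -9
5      -> -9 5
dup    -> -9 5 5
rot    -> 5 5 -9
dup    -> 5 5 -9 -9
-      -> 5 5 0
rot    -> 5 0 5
over   -> 5 0 5 0
+      -> 5 0 5
mod    -> 5 0
negate -> 5 0
-      -> 5
-3     -> 5 -3
dup    -> 5 -3 -3
over   -> 5 -3 -3 -3
-      -> 5 -3 0
drop   -> 5 -3
swap   -> -3 5
swap   -> 5 -3
negate -> 5 3
swap   -> 3 5
drop   -> 3
negate -> -3
6      -> -3 6
-      -> -9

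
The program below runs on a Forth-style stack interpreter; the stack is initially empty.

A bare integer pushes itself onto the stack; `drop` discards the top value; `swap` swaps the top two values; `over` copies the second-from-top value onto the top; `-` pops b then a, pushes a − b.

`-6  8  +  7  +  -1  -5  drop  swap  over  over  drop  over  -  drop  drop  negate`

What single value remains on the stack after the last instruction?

1

-6     : [-6]
8      : [-6, 8]
+      : [2]
7      : [2, 7]
+      : [9]
-1     : [9, -1]
-5     : [9, -1, -5]
drop   : [9, -1]
swap   : [-1, 9]
over   : [-1, 9, -1]
over   : [-1, 9, -1, 9]
drop   : [-1, 9, -1]
over   : [-1, 9, -1, 9]
-      : [-1, 9, -10]
drop   : [-1, 9]
drop   : [-1]
negate : [1]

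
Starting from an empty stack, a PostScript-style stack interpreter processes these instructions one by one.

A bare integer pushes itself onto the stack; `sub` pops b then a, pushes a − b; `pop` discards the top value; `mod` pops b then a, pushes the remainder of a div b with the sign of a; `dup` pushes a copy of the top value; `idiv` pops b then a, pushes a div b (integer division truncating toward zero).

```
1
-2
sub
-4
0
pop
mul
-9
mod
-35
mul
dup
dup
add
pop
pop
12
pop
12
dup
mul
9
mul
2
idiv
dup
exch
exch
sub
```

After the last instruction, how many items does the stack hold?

1

1    → 1
-2   → 1 -2
sub  → 3
-4   → 3 -4
0    → 3 -4 0
pop  → 3 -4
mul  → -12
-9   → -12 -9
mod  → -3
-35  → -3 -35
mul  → 105
dup  → 105 105
dup  → 105 105 105
add  → 105 210
pop  → 105
pop  → (empty)
12   → 12
pop  → (empty)
12   → 12
dup  → 12 12
mul  → 144
9    → 144 9
mul  → 1296
2    → 1296 2
idiv → 648
dup  → 648 648
exch → 648 648
exch → 648 648
sub  → 0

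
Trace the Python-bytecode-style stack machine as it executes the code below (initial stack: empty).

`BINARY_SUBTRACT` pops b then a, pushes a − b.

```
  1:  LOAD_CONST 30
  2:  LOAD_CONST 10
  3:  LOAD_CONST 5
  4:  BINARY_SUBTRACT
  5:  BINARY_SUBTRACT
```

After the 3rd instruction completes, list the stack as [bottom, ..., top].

[30, 10, 5]

LOAD_CONST 30 -> 30
LOAD_CONST 10 -> 30 10
LOAD_CONST 5  -> 30 10 5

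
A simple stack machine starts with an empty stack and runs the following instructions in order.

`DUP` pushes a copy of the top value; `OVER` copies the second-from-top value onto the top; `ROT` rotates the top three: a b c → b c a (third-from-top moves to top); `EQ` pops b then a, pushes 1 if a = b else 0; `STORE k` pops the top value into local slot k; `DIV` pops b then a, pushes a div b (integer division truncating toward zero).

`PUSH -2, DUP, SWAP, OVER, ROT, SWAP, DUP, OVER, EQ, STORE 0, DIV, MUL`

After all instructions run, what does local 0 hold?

1

PUSH -2 -> -2
DUP     -> -2 -2
SWAP    -> -2 -2
OVER    -> -2 -2 -2
ROT     -> -2 -2 -2
SWAP    -> -2 -2 -2
DUP     -> -2 -2 -2 -2
OVER    -> -2 -2 -2 -2 -2
EQ      -> -2 -2 -2 1
STORE 0 -> -2 -2 -2
DIV     -> -2 1
MUL     -> -2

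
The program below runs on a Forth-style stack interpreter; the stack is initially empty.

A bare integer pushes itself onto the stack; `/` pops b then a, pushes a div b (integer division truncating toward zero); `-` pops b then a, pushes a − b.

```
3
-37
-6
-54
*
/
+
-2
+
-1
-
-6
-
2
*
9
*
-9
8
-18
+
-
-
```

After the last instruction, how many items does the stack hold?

3    3
-37  3 -37
-6   3 -37 -6
-54  3 -37 -6 -54
*    3 -37 324
/    3 0
+    3
-2   3 -2
+    1
-1   1 -1
-    2
-6   2 -6
-    8
2    8 2
*    16
9    16 9
*    144
-9   144 -9
8    144 -9 8
-18  144 -9 8 -18
+    144 -9 -10
-    144 1
-    143

1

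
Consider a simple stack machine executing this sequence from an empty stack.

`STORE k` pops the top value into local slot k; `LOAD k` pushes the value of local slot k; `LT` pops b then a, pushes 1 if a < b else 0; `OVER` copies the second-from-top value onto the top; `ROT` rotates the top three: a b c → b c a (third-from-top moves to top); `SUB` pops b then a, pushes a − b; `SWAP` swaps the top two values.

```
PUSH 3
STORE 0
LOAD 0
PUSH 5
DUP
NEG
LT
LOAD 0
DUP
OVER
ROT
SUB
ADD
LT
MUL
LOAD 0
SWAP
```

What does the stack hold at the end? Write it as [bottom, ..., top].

PUSH 3   3
STORE 0  (empty)
LOAD 0   3
PUSH 5   3 5
DUP      3 5 5
NEG      3 5 -5
LT       3 0
LOAD 0   3 0 3
DUP      3 0 3 3
OVER     3 0 3 3 3
ROT      3 0 3 3 3
SUB      3 0 3 0
ADD      3 0 3
LT       3 1
MUL      3
LOAD 0   3 3
SWAP     3 3

[3, 3]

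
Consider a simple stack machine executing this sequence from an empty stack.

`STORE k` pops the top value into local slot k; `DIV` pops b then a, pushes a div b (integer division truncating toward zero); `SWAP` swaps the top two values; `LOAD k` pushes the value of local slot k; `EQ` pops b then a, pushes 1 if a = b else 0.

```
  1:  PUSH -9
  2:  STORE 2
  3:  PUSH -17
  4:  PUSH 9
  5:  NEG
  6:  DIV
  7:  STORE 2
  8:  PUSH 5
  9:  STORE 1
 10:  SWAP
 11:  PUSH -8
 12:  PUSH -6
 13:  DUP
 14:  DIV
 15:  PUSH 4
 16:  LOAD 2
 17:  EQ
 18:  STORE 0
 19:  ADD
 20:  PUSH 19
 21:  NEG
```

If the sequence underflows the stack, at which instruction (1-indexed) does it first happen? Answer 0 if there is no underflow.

PUSH -9   -9
STORE 2   (empty)
PUSH -17  -17
PUSH 9    -17 9
NEG       -17 -9
DIV       1
STORE 2   (empty)
PUSH 5    5
STORE 1   (empty)
SWAP  — needs 2 operands, stack has 0 → underflow

10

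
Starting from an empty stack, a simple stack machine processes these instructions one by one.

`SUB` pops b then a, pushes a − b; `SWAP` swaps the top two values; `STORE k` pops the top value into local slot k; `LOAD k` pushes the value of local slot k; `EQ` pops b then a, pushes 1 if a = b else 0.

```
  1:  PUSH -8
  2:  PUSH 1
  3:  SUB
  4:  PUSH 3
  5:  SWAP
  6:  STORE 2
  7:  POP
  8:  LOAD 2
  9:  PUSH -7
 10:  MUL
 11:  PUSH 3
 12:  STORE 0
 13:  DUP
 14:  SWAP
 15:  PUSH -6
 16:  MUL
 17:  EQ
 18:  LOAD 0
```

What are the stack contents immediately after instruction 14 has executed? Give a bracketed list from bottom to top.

[63, 63]

PUSH -8 : -8
PUSH 1  : -8 1
SUB     : -9
PUSH 3  : -9 3
SWAP    : 3 -9
STORE 2 : 3
POP     : (empty)
LOAD 2  : -9
PUSH -7 : -9 -7
MUL     : 63
PUSH 3  : 63 3
STORE 0 : 63
DUP     : 63 63
SWAP    : 63 63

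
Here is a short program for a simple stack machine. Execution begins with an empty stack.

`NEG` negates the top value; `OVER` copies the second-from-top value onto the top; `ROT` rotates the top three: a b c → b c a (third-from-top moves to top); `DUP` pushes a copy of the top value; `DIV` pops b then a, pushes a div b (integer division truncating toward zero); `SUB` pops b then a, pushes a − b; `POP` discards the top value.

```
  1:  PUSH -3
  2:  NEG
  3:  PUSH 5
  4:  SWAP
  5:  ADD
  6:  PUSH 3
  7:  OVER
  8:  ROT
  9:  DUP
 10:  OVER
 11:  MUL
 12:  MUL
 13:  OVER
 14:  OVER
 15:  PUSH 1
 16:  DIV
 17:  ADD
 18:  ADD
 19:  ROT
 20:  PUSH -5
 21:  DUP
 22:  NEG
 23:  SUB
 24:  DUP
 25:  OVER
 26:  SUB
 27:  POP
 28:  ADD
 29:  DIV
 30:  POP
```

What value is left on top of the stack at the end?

PUSH -3 → -3
NEG     → 3
PUSH 5  → 3 5
SWAP    → 5 3
ADD     → 8
PUSH 3  → 8 3
OVER    → 8 3 8
ROT     → 3 8 8
DUP     → 3 8 8 8
OVER    → 3 8 8 8 8
MUL     → 3 8 8 64
MUL     → 3 8 512
OVER    → 3 8 512 8
OVER    → 3 8 512 8 512
PUSH 1  → 3 8 512 8 512 1
DIV     → 3 8 512 8 512
ADD     → 3 8 512 520
ADD     → 3 8 1032
ROT     → 8 1032 3
PUSH -5 → 8 1032 3 -5
DUP     → 8 1032 3 -5 -5
NEG     → 8 1032 3 -5 5
SUB     → 8 1032 3 -10
DUP     → 8 1032 3 -10 -10
OVER    → 8 1032 3 -10 -10 -10
SUB     → 8 1032 3 -10 0
POP     → 8 1032 3 -10
ADD     → 8 1032 -7
DIV     → 8 -147
POP     → 8

8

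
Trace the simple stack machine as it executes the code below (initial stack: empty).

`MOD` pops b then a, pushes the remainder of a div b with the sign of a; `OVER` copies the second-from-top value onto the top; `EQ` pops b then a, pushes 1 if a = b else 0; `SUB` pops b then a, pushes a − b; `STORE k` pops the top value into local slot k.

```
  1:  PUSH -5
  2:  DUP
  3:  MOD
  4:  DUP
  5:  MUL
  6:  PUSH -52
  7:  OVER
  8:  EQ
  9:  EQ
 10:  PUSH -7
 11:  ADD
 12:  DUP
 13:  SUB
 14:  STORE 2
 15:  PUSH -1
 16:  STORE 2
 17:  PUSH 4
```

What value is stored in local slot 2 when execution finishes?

-1

PUSH -5   -5
DUP       -5 -5
MOD       0
DUP       0 0
MUL       0
PUSH -52  0 -52
OVER      0 -52 0
EQ        0 0
EQ        1
PUSH -7   1 -7
ADD       -6
DUP       -6 -6
SUB       0
STORE 2   (empty)
PUSH -1   -1
STORE 2   (empty)
PUSH 4    4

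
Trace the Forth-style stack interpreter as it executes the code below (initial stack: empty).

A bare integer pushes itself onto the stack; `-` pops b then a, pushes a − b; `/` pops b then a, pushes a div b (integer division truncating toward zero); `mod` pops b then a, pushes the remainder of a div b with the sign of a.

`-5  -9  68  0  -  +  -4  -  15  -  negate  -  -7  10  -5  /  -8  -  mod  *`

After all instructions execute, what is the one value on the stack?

-43

-5     → -5
-9     → -5 -9
68     → -5 -9 68
0      → -5 -9 68 0
-      → -5 -9 68
+      → -5 59
-4     → -5 59 -4
-      → -5 63
15     → -5 63 15
-      → -5 48
negate → -5 -48
-      → 43
-7     → 43 -7
10     → 43 -7 10
-5     → 43 -7 10 -5
/      → 43 -7 -2
-8     → 43 -7 -2 -8
-      → 43 -7 6
mod    → 43 -1
*      → -43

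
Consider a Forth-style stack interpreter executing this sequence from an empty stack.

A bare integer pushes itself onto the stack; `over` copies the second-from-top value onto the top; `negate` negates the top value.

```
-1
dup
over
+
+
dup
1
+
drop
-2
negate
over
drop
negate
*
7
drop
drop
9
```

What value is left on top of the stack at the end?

-1     -> -1
dup    -> -1 -1
over   -> -1 -1 -1
+      -> -1 -2
+      -> -3
dup    -> -3 -3
1      -> -3 -3 1
+      -> -3 -2
drop   -> -3
-2     -> -3 -2
negate -> -3 2
over   -> -3 2 -3
drop   -> -3 2
negate -> -3 -2
*      -> 6
7      -> 6 7
drop   -> 6
drop   -> (empty)
9      -> 9

9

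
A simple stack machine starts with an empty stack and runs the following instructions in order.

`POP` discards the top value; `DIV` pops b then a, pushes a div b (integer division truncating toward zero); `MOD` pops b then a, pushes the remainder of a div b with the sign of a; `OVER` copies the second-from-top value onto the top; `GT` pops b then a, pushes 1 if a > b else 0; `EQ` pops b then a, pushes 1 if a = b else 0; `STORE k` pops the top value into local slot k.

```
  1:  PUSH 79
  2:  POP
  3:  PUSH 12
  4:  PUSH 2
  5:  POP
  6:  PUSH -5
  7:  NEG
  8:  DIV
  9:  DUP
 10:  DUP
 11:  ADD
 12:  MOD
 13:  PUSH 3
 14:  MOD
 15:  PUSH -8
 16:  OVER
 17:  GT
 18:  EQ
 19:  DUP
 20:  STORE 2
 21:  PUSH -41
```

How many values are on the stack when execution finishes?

2

PUSH 79  → [79]
POP      → []
PUSH 12  → [12]
PUSH 2   → [12, 2]
POP      → [12]
PUSH -5  → [12, -5]
NEG      → [12, 5]
DIV      → [2]
DUP      → [2, 2]
DUP      → [2, 2, 2]
ADD      → [2, 4]
MOD      → [2]
PUSH 3   → [2, 3]
MOD      → [2]
PUSH -8  → [2, -8]
OVER     → [2, -8, 2]
GT       → [2, 0]
EQ       → [0]
DUP      → [0, 0]
STORE 2  → [0]
PUSH -41 → [0, -41]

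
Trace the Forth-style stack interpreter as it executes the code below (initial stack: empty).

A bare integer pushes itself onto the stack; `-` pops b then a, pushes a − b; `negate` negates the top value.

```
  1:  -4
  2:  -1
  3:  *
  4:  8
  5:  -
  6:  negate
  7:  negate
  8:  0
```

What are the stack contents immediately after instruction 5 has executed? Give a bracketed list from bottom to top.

[-4]

-4 : -4
-1 : -4 -1
*  : 4
8  : 4 8
-  : -4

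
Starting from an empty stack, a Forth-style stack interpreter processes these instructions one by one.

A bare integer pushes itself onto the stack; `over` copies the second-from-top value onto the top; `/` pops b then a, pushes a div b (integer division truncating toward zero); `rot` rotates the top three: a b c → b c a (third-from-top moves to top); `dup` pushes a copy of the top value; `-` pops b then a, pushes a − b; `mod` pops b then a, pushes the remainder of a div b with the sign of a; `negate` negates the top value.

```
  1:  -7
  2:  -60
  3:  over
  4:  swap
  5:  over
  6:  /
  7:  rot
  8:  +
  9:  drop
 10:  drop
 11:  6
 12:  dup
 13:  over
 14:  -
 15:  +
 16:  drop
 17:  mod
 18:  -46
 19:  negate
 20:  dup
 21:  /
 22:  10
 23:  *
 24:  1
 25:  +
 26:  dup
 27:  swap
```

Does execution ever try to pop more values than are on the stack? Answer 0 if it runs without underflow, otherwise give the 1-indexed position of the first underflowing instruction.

17

-7   : [-7]
-60  : [-7, -60]
over : [-7, -60, -7]
swap : [-7, -7, -60]
over : [-7, -7, -60, -7]
/    : [-7, -7, 8]
rot  : [-7, 8, -7]
+    : [-7, 1]
drop : [-7]
drop : []
6    : [6]
dup  : [6, 6]
over : [6, 6, 6]
-    : [6, 0]
+    : [6]
drop : []
mod  — needs 2 operands, stack has 0 → underflow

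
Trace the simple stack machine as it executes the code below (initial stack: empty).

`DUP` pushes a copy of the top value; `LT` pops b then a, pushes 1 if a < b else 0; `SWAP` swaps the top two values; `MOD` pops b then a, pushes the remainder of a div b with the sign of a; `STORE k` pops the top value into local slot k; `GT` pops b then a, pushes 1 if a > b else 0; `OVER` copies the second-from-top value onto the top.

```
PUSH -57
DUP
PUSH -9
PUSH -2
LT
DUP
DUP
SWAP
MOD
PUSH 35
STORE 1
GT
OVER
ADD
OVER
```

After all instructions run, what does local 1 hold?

35

PUSH -57 → [-57]
DUP      → [-57, -57]
PUSH -9  → [-57, -57, -9]
PUSH -2  → [-57, -57, -9, -2]
LT       → [-57, -57, 1]
DUP      → [-57, -57, 1, 1]
DUP      → [-57, -57, 1, 1, 1]
SWAP     → [-57, -57, 1, 1, 1]
MOD      → [-57, -57, 1, 0]
PUSH 35  → [-57, -57, 1, 0, 35]
STORE 1  → [-57, -57, 1, 0]
GT       → [-57, -57, 1]
OVER     → [-57, -57, 1, -57]
ADD      → [-57, -57, -56]
OVER     → [-57, -57, -56, -57]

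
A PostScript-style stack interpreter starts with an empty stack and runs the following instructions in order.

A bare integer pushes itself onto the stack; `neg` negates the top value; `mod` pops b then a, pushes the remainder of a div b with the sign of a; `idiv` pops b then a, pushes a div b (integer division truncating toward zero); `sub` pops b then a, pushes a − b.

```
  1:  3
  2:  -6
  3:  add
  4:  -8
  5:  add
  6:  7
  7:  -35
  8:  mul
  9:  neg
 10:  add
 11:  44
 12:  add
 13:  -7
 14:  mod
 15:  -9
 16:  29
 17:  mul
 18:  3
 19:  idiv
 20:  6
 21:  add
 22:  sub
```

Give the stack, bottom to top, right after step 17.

[5, -261]

3    [3]
-6   [3, -6]
add  [-3]
-8   [-3, -8]
add  [-11]
7    [-11, 7]
-35  [-11, 7, -35]
mul  [-11, -245]
neg  [-11, 245]
add  [234]
44   [234, 44]
add  [278]
-7   [278, -7]
mod  [5]
-9   [5, -9]
29   [5, -9, 29]
mul  [5, -261]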